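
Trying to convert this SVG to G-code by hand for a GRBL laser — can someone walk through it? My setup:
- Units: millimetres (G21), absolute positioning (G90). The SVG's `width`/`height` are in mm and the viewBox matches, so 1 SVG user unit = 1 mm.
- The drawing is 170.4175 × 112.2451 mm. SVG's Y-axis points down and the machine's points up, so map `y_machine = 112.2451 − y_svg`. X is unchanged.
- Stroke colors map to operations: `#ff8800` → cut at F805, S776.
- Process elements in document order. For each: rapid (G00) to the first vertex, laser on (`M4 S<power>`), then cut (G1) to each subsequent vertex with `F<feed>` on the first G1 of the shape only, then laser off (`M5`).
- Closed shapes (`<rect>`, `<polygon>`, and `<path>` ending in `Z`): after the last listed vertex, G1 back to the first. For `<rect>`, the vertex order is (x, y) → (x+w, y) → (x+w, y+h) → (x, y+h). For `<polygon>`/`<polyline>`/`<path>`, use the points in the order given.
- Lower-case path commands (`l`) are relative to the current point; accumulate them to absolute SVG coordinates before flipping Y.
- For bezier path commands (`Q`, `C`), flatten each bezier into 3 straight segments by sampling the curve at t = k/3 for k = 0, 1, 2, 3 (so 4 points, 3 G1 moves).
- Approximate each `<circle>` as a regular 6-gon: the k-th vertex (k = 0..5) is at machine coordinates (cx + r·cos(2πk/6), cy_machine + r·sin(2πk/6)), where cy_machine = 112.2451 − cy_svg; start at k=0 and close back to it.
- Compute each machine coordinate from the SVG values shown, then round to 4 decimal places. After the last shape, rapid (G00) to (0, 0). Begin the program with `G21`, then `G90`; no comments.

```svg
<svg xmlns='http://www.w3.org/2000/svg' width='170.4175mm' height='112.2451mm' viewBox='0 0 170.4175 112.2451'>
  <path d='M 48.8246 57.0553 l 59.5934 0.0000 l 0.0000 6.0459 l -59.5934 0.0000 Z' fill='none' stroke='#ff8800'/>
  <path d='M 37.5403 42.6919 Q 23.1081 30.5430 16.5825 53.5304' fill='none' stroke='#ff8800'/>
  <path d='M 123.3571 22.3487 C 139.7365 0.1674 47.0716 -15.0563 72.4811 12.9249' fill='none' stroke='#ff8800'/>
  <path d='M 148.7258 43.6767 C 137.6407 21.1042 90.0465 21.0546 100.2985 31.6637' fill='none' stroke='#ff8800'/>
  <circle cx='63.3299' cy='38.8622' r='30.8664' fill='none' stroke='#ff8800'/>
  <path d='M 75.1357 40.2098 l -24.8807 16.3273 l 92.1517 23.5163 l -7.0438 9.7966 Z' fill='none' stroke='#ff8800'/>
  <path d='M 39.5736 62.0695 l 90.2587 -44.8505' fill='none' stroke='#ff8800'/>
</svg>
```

1 u = 1 mm; y_m = 112.2451 − y.

[1] `<path>` rectangle, #ff8800→cut S776 F805: (48.8246,55.1898) → (108.4180,55.1898) → (108.4180,49.1439) → (48.8246,49.1439) → (48.8246,55.1898) (closed)

[2] `<path>` quadratic bezier, #ff8800→cut S776 F805: (37.5403,69.5532) → (28.7973,73.7484) → (21.8114,70.1356) → (16.5825,58.7147)

[3] `<path>` cubic bezier, #ff8800→cut S776 F805: (123.3571,89.8964) → (111.8002,108.4160) → (78.0179,114.2423) → (72.4811,99.3202)

[4] `<path>` cubic bezier, #ff8800→cut S776 F805: (148.7258,68.5684) → (128.9656,84.0727) → (105.8339,87.1982) → (100.2985,80.5814)

[5] `<circle>` circle, #ff8800→cut S776 F805: (94.1963,73.3829) → (78.7631,100.1140) → (47.8967,100.1140) → (32.4635,73.3829) → (47.8967,46.6518) → (78.7631,46.6518) → (94.1963,73.3829) (closed)

[6] `<path>` closed polygon, #ff8800→cut S776 F805: (75.1357,72.0353) → (50.2550,55.7080) → (142.4067,32.1917) → (135.3629,22.3951) → (75.1357,72.0353) (closed)

[7] `<path>` line segment, #ff8800→cut S776 F805: (39.5736,50.1756) → (129.8323,95.0261)

G21
G90
G00 X48.8246 Y55.1898
M4 S776
G1 X108.4180 Y55.1898 F805
G1 X108.4180 Y49.1439
G1 X48.8246 Y49.1439
G1 X48.8246 Y55.1898
M5
G00 X37.5403 Y69.5532
M4 S776
G1 X28.7973 Y73.7484 F805
G1 X21.8114 Y70.1356
G1 X16.5825 Y58.7147
M5
G00 X123.3571 Y89.8964
M4 S776
G1 X111.8002 Y108.4160 F805
G1 X78.0179 Y114.2423
G1 X72.4811 Y99.3202
M5
G00 X148.7258 Y68.5684
M4 S776
G1 X128.9656 Y84.0727 F805
G1 X105.8339 Y87.1982
G1 X100.2985 Y80.5814
M5
G00 X94.1963 Y73.3829
M4 S776
G1 X78.7631 Y100.1140 F805
G1 X47.8967 Y100.1140
G1 X32.4635 Y73.3829
G1 X47.8967 Y46.6518
G1 X78.7631 Y46.6518
G1 X94.1963 Y73.3829
M5
G00 X75.1357 Y72.0353
M4 S776
G1 X50.2550 Y55.7080 F805
G1 X142.4067 Y32.1917
G1 X135.3629 Y22.3951
G1 X75.1357 Y72.0353
M5
G00 X39.5736 Y50.1756
M4 S776
G1 X129.8323 Y95.0261 F805
M5
G00 X0.0000 Y0.0000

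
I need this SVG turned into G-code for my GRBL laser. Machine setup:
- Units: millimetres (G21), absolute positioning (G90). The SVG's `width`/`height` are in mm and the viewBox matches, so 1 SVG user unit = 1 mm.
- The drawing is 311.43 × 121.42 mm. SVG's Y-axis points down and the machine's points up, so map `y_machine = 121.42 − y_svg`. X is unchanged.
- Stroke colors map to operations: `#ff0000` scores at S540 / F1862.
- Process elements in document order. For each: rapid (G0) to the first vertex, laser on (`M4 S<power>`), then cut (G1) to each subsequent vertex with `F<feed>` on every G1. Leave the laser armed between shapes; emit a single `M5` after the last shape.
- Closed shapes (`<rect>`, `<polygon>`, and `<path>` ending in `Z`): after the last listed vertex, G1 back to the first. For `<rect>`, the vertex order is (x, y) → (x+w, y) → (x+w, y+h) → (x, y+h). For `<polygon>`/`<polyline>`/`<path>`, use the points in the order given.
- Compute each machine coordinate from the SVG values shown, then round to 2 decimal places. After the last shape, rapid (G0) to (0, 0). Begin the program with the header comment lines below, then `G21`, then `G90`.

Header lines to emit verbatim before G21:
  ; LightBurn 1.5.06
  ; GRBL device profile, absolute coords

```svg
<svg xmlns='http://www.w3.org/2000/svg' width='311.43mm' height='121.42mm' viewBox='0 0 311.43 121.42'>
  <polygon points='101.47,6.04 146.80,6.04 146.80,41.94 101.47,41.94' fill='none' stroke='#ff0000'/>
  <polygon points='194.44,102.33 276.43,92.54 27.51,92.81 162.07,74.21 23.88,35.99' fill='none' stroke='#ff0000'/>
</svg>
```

Since the viewBox matches the mm dimensions, user units are millimetres directly. The only transform is the Y-flip y_m = 121.42 − y_svg.

Shape 1 is a rectangle drawn with `<polygon>`. Its stroke #ff0000 means score at S540, F1862. After flipping Y the toolpath is (101.47,115.38) → (146.80,115.38) → (146.80,79.48) → (101.47,79.48) → (101.47,115.38), returning to the start.

Shape 2 is a closed polygon drawn with `<polygon>`. Its stroke #ff0000 means score at S540, F1862. After flipping Y the toolpath is (194.44,19.09) → (276.43,28.88) → (27.51,28.61) → (162.07,47.21) → (23.88,85.43) → (194.44,19.09), returning to the start.

; LightBurn 1.5.06
; GRBL device profile, absolute coords
G21
G90
G0 X101.47 Y115.38
M4 S540
G1 X146.80 Y115.38 F1862
G1 X146.80 Y79.48 F1862
G1 X101.47 Y79.48 F1862
G1 X101.47 Y115.38 F1862
G0 X194.44 Y19.09
M4 S540
G1 X276.43 Y28.88 F1862
G1 X27.51 Y28.61 F1862
G1 X162.07 Y47.21 F1862
G1 X23.88 Y85.43 F1862
G1 X194.44 Y19.09 F1862
M5
G0 X0.00 Y0.00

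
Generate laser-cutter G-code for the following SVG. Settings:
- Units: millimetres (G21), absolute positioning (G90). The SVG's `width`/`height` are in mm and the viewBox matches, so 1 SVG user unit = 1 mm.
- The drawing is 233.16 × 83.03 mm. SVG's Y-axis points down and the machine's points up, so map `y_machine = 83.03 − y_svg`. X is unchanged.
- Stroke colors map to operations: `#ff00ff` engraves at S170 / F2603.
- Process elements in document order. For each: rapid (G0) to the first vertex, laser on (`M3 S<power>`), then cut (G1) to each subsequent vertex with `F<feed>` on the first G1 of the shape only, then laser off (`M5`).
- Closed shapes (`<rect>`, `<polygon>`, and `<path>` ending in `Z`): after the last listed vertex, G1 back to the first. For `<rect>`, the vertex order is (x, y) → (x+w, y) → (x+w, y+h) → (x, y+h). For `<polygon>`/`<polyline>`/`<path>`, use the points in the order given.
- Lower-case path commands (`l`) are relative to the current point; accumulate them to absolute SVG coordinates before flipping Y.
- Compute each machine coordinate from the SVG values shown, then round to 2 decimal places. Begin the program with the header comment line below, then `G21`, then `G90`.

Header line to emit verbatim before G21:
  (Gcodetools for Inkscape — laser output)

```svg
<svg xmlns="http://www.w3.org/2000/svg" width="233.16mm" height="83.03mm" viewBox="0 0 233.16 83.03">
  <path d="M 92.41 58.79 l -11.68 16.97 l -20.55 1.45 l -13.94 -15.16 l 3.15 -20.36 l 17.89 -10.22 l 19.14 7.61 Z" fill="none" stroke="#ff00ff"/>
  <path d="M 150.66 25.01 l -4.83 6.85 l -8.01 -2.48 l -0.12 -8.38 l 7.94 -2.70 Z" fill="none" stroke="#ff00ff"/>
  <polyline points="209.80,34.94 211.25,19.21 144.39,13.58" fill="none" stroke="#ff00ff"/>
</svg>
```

1 u = 1 mm; y_m = 83.03 − y.

[1] `<path>` regular polygon, #ff00ff→engrave S170 F2603: (92.41,24.24) → (80.73,7.27) → (60.18,5.82) → (46.24,20.98) → (49.39,41.34) → (67.28,51.56) → (86.42,43.95) → (92.41,24.24) (closed)

[2] `<path>` regular polygon, #ff00ff→engrave S170 F2603: (150.66,58.02) → (145.83,51.17) → (137.82,53.65) → (137.70,62.03) → (145.64,64.73) → (150.66,58.02) (closed)

[3] `<polyline>` open polyline, #ff00ff→engrave S170 F2603: (209.80,48.09) → (211.25,63.82) → (144.39,69.45)

(Gcodetools for Inkscape — laser output)
G21
G90
G0 X92.41 Y24.24
M3 S170
G1 X80.73 Y7.27 F2603
G1 X60.18 Y5.82
G1 X46.24 Y20.98
G1 X49.39 Y41.34
G1 X67.28 Y51.56
G1 X86.42 Y43.95
G1 X92.41 Y24.24
M5
G0 X150.66 Y58.02
M3 S170
G1 X145.83 Y51.17 F2603
G1 X137.82 Y53.65
G1 X137.70 Y62.03
G1 X145.64 Y64.73
G1 X150.66 Y58.02
M5
G0 X209.80 Y48.09
M3 S170
G1 X211.25 Y63.82 F2603
G1 X144.39 Y69.45
M5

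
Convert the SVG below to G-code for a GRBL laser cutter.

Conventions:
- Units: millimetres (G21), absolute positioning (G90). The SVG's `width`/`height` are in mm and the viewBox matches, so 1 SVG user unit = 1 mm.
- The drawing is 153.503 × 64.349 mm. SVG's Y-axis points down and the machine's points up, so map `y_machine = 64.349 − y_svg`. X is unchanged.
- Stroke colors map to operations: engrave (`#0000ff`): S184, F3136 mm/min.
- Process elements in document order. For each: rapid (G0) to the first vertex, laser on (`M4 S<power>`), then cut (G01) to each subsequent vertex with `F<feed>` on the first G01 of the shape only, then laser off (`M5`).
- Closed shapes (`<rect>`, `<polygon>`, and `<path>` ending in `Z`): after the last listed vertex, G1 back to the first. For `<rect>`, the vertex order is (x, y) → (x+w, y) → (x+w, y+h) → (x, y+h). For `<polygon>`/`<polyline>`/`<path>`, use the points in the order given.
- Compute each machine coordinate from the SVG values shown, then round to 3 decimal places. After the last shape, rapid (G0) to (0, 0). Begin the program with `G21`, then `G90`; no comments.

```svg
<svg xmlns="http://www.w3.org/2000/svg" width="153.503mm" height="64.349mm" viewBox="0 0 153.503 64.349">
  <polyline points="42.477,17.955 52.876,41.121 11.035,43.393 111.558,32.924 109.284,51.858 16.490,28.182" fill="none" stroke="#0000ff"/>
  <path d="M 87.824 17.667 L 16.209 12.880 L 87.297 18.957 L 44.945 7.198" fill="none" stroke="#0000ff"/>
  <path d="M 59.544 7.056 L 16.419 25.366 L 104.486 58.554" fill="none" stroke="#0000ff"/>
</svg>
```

G21
G90
G0 X42.477 Y46.394
M4 S184
G01 X52.876 Y23.228 F3136
G01 X11.035 Y20.956
G01 X111.558 Y31.425
G01 X109.284 Y12.491
G01 X16.490 Y36.167
M5
G0 X87.824 Y46.682
M4 S184
G01 X16.209 Y51.469 F3136
G01 X87.297 Y45.392
G01 X44.945 Y57.151
M5
G0 X59.544 Y57.293
M4 S184
G01 X16.419 Y38.983 F3136
G01 X104.486 Y5.795
M5
G0 X0.000 Y0.000

Since the viewBox matches the mm dimensions, user units are millimetres directly. The only transform is the Y-flip y_m = 64.349 − y_svg.

Shape 1 is a open polyline drawn with `<polyline>`. Its stroke #0000ff means engrave at S184, F3136. After flipping Y the toolpath is (42.477,46.394) → (52.876,23.228) → (11.035,20.956) → (111.558,31.425) → (109.284,12.491) → (16.490,36.167).

Shape 2 is a open polyline drawn with `<path>`. Its stroke #0000ff means engrave at S184, F3136. After flipping Y the toolpath is (87.824,46.682) → (16.209,51.469) → (87.297,45.392) → (44.945,57.151).

Shape 3 is a open polyline drawn with `<path>`. Its stroke #0000ff means engrave at S184, F3136. After flipping Y the toolpath is (59.544,57.293) → (16.419,38.983) → (104.486,5.795).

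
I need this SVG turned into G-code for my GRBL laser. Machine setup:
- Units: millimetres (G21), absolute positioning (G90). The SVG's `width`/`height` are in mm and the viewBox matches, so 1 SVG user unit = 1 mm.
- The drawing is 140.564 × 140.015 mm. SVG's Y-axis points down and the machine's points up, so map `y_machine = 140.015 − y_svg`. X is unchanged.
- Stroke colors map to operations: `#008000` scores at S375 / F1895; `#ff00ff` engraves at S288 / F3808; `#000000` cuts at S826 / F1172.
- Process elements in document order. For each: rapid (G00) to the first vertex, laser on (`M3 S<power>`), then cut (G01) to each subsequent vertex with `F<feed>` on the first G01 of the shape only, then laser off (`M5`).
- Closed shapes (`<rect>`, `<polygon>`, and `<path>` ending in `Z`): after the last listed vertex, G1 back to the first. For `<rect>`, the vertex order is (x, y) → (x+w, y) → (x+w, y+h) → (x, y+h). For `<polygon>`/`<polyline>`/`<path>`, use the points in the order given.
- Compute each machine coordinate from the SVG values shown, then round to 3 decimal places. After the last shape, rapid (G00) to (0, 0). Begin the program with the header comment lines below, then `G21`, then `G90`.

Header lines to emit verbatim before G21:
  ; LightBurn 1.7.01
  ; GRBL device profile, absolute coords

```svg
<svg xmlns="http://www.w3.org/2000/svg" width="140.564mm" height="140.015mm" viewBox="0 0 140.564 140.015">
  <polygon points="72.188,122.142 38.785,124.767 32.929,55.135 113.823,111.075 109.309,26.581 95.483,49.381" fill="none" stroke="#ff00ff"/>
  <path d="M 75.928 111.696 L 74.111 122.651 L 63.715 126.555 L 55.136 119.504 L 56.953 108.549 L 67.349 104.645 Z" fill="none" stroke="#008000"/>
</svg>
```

; LightBurn 1.7.01
; GRBL device profile, absolute coords
G21
G90
G00 X72.188 Y17.873
M3 S288
G01 X38.785 Y15.248 F3808
G01 X32.929 Y84.880
G01 X113.823 Y28.940
G01 X109.309 Y113.434
G01 X95.483 Y90.634
G01 X72.188 Y17.873
M5
G00 X75.928 Y28.319
M3 S375
G01 X74.111 Y17.364 F1895
G01 X63.715 Y13.460
G01 X55.136 Y20.511
G01 X56.953 Y31.466
G01 X67.349 Y35.370
G01 X75.928 Y28.319
M5
G00 X0.000 Y0.000

viewBox `0 0 140.564 140.015` with mm width/height → 1 unit = 1 mm. Flip: y_m = 140.015 − y_svg.

**Shape 1** — `<polygon>` closed polygon, stroke `#ff00ff` → engrave (S288, F3808). Machine vertices: (72.188,17.873) → (38.785,15.248) → (32.929,84.880) → (113.823,28.940) → (109.309,113.434) → (95.483,90.634) → (72.188,17.873). Closed: final G1 returns to the first vertex.

**Shape 2** — `<path>` regular polygon, stroke `#008000` → score (S375, F1895). Machine vertices: (75.928,28.319) → (74.111,17.364) → (63.715,13.460) → (55.136,20.511) → (56.953,31.466) → (67.349,35.370) → (75.928,28.319). Closed: final G1 returns to the first vertex.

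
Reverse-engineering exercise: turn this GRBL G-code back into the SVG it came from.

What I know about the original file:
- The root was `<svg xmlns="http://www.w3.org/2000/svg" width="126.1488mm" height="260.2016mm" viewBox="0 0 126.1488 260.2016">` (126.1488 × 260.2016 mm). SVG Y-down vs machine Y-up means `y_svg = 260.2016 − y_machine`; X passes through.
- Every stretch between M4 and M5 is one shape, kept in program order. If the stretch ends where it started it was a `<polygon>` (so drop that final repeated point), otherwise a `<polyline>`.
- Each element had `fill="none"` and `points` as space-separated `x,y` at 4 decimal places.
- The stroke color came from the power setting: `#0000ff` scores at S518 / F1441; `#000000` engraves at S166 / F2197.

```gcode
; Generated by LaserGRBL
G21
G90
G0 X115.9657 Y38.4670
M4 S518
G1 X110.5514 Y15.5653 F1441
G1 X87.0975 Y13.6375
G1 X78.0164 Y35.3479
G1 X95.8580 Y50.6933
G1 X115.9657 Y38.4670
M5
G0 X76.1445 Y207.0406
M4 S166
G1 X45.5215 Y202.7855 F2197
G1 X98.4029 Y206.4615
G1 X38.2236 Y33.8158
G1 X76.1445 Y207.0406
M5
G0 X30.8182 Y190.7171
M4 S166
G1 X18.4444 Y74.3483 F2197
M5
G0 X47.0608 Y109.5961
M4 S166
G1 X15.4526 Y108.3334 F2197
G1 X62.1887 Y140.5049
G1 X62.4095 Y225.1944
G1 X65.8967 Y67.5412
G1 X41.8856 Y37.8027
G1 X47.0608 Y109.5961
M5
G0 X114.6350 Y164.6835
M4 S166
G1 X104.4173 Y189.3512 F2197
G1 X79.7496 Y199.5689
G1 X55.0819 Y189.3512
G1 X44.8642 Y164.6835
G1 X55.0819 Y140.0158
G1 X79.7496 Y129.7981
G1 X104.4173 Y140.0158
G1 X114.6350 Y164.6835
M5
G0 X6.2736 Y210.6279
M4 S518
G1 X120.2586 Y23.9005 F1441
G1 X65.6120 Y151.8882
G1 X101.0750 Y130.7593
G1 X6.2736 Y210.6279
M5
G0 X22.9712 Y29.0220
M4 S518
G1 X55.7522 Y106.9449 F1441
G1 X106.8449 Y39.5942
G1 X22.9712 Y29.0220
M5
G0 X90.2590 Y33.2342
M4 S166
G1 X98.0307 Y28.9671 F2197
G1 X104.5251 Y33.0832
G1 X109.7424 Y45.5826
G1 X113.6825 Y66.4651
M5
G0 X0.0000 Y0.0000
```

Each laser-on run becomes one SVG element. Flip Y back into SVG space with y_svg = 260.2016 − y_machine.

Run 1: the run's S518 means `#0000ff` (score). The run returns to its start, so emit a `<polygon>` with points (Y-flipped): 115.9657,221.7346 110.5514,244.6363 87.0975,246.5641 78.0164,224.8537 95.8580,209.5083.

Run 2: S166 ⇒ engrave layer `#000000`. The run returns to its start, so emit a `<polygon>` with points (Y-flipped): 76.1445,53.1610 45.5215,57.4161 98.4029,53.7401 38.2236,226.3858.

Run 3: power S166 maps to stroke `#000000` (engrave). The run is open, so emit a `<polyline>` with points (Y-flipped): 30.8182,69.4845 18.4444,185.8533.

Run 4: S166 ⇒ engrave layer `#000000`. The run returns to its start, so emit a `<polygon>` with points (Y-flipped): 47.0608,150.6055 15.4526,151.8682 62.1887,119.6967 62.4095,35.0072 65.8967,192.6604 41.8856,222.3989.

Run 5: power S166 maps to stroke `#000000` (engrave). The run returns to its start, so emit a `<polygon>` with points (Y-flipped): 114.6350,95.5181 104.4173,70.8504 79.7496,60.6327 55.0819,70.8504 44.8642,95.5181 55.0819,120.1858 79.7496,130.4035 104.4173,120.1858.

Run 6: the run's S518 means `#0000ff` (score). The run returns to its start, so emit a `<polygon>` with points (Y-flipped): 6.2736,49.5737 120.2586,236.3011 65.6120,108.3134 101.0750,129.4423.

Run 7: S518 ⇒ score layer `#0000ff`. The run returns to its start, so emit a `<polygon>` with points (Y-flipped): 22.9712,231.1796 55.7522,153.2567 106.8449,220.6074.

Run 8: the run's S166 means `#000000` (engrave). The run is open, so emit a `<polyline>` with points (Y-flipped): 90.2590,226.9674 98.0307,231.2345 104.5251,227.1184 109.7424,214.6190 113.6825,193.7365.

<svg xmlns="http://www.w3.org/2000/svg" width="126.1488mm" height="260.2016mm" viewBox="0 0 126.1488 260.2016">
  <polygon points="115.9657,221.7346 110.5514,244.6363 87.0975,246.5641 78.0164,224.8537 95.8580,209.5083" fill="none" stroke="#0000ff"/>
  <polygon points="76.1445,53.1610 45.5215,57.4161 98.4029,53.7401 38.2236,226.3858" fill="none" stroke="#000000"/>
  <polyline points="30.8182,69.4845 18.4444,185.8533" fill="none" stroke="#000000"/>
  <polygon points="47.0608,150.6055 15.4526,151.8682 62.1887,119.6967 62.4095,35.0072 65.8967,192.6604 41.8856,222.3989" fill="none" stroke="#000000"/>
  <polygon points="114.6350,95.5181 104.4173,70.8504 79.7496,60.6327 55.0819,70.8504 44.8642,95.5181 55.0819,120.1858 79.7496,130.4035 104.4173,120.1858" fill="none" stroke="#000000"/>
  <polygon points="6.2736,49.5737 120.2586,236.3011 65.6120,108.3134 101.0750,129.4423" fill="none" stroke="#0000ff"/>
  <polygon points="22.9712,231.1796 55.7522,153.2567 106.8449,220.6074" fill="none" stroke="#0000ff"/>
  <polyline points="90.2590,226.9674 98.0307,231.2345 104.5251,227.1184 109.7424,214.6190 113.6825,193.7365" fill="none" stroke="#000000"/>
</svg>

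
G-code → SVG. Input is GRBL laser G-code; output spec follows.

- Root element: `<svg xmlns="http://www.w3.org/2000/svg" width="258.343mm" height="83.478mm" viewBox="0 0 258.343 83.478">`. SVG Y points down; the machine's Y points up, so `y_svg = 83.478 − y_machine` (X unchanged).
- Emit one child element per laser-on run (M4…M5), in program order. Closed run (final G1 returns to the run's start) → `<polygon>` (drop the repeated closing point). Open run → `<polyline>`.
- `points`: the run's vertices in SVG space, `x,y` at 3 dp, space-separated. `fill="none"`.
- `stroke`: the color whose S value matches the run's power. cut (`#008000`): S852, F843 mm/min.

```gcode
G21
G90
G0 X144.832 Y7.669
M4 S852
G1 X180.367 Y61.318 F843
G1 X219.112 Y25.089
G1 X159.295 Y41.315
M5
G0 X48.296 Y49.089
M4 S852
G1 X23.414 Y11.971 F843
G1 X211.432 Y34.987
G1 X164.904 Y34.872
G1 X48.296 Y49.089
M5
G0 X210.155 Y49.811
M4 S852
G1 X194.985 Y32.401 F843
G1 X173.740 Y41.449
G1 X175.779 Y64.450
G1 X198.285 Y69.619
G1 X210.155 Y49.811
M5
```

<svg xmlns="http://www.w3.org/2000/svg" width="258.343mm" height="83.478mm" viewBox="0 0 258.343 83.478">
  <polyline points="144.832,75.809 180.367,22.160 219.112,58.389 159.295,42.163" fill="none" stroke="#008000"/>
  <polygon points="48.296,34.389 23.414,71.507 211.432,48.491 164.904,48.606" fill="none" stroke="#008000"/>
  <polygon points="210.155,33.667 194.985,51.077 173.740,42.029 175.779,19.028 198.285,13.859" fill="none" stroke="#008000"/>
</svg>

y_svg = 83.478 − y_m. Every run uses S852, so all elements get stroke `#008000` (cut).

[1] open run; points: 144.832,75.809 180.367,22.160 219.112,58.389 159.295,42.163

[2] closed run; points: 48.296,34.389 23.414,71.507 211.432,48.491 164.904,48.606

[3] closed run; points: 210.155,33.667 194.985,51.077 173.740,42.029 175.779,19.028 198.285,13.859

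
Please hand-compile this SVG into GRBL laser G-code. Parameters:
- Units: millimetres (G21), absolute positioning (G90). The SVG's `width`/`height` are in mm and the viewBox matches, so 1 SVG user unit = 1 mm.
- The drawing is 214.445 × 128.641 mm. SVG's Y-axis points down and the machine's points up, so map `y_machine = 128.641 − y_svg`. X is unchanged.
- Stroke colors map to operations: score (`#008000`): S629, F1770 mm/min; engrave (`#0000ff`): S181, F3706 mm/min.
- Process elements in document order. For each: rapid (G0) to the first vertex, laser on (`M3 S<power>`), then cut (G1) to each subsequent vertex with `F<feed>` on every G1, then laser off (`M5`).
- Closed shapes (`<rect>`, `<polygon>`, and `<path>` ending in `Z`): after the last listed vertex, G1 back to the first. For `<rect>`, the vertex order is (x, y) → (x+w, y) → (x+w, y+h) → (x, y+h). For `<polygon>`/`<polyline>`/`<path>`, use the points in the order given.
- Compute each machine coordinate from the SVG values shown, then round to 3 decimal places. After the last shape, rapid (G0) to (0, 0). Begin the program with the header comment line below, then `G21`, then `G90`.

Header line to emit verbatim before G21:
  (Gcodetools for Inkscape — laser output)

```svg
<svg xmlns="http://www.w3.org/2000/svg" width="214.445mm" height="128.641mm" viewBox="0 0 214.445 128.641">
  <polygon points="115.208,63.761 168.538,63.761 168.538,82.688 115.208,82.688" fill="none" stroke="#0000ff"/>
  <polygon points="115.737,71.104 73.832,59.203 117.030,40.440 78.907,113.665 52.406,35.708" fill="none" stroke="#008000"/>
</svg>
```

viewBox `0 0 214.445 128.641` with mm width/height → 1 unit = 1 mm. Flip: y_m = 128.641 − y_svg.

**Shape 1** — `<polygon>` rectangle, stroke `#0000ff` → engrave (S181, F3706). Machine vertices: (115.208,64.880) → (168.538,64.880) → (168.538,45.953) → (115.208,45.953) → (115.208,64.880). Closed: final G1 returns to the first vertex.

**Shape 2** — `<polygon>` closed polygon, stroke `#008000` → score (S629, F1770). Machine vertices: (115.737,57.537) → (73.832,69.438) → (117.030,88.201) → (78.907,14.976) → (52.406,92.933) → (115.737,57.537). Closed: final G1 returns to the first vertex.

(Gcodetools for Inkscape — laser output)
G21
G90
G0 X115.208 Y64.880
M3 S181
G1 X168.538 Y64.880 F3706
G1 X168.538 Y45.953 F3706
G1 X115.208 Y45.953 F3706
G1 X115.208 Y64.880 F3706
M5
G0 X115.737 Y57.537
M3 S629
G1 X73.832 Y69.438 F1770
G1 X117.030 Y88.201 F1770
G1 X78.907 Y14.976 F1770
G1 X52.406 Y92.933 F1770
G1 X115.737 Y57.537 F1770
M5
G0 X0.000 Y0.000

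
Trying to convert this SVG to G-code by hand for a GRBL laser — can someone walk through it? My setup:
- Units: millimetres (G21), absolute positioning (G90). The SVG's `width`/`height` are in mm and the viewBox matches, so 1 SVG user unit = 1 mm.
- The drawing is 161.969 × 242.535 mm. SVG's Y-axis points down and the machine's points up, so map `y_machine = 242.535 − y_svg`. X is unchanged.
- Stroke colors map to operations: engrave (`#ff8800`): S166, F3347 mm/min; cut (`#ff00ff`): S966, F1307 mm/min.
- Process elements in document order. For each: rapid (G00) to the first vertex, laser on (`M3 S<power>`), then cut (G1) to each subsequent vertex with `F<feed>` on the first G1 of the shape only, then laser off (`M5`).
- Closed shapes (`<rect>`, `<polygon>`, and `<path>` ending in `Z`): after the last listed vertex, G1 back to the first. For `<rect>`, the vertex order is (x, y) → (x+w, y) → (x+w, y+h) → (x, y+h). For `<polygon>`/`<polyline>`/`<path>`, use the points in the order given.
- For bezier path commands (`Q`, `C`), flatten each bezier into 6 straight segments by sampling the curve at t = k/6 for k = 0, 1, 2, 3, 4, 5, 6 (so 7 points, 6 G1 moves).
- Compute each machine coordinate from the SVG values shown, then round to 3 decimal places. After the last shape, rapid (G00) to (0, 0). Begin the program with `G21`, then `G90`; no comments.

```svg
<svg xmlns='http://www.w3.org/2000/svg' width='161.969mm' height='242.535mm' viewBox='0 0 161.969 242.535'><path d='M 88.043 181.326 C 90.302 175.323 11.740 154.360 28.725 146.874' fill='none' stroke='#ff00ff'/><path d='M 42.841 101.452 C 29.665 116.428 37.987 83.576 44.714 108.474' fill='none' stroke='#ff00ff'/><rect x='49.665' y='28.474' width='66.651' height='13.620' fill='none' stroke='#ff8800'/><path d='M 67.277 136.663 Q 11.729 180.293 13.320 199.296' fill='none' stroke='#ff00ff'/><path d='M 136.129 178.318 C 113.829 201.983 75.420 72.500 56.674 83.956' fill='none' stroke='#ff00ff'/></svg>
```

G21
G90
G00 X88.043 Y61.209
M3 S966
G1 X83.254 Y65.326 F1307
G1 X69.894 Y71.145
G1 X52.862 Y77.879
G1 X37.057 Y84.736
G1 X27.378 Y90.927
G1 X28.725 Y95.661
M5
G00 X42.841 Y141.083
M3 S966
G1 X37.938 Y137.092 F1307
G1 X35.976 Y138.139
G1 X36.314 Y141.293
G1 X38.311 Y143.619
G1 X41.324 Y142.186
G1 X44.714 Y134.061
M5
G00 X49.665 Y214.061
M3 S166
G1 X116.316 Y214.061 F3347
G1 X116.316 Y200.441
G1 X49.665 Y200.441
G1 X49.665 Y214.061
M5
G00 X67.277 Y105.872
M3 S966
G1 X50.348 Y92.013 F1307
G1 X36.594 Y79.522
G1 X26.014 Y68.399
G1 X18.608 Y58.644
G1 X14.377 Y50.257
G1 X13.320 Y43.239
M5
G00 X136.129 Y64.217
M3 S966
G1 X123.802 Y63.785 F1307
G1 X109.784 Y80.709
G1 X95.069 Y106.820
G1 X80.649 Y133.947
G1 X67.520 Y153.924
G1 X56.674 Y158.579
M5
G00 X0.000 Y0.000

Since the viewBox matches the mm dimensions, user units are millimetres directly. The only transform is the Y-flip y_m = 242.535 − y_svg.

Shape 1 is a cubic bezier drawn with `<path>`. Its stroke #ff00ff means cut at S966, F1307. After flipping Y the toolpath is (88.043,61.209) → (83.254,65.326) → (69.894,71.145) → (52.862,77.879) → (37.057,84.736) → (27.378,90.927) → (28.725,95.661).

Shape 2 is a cubic bezier drawn with `<path>`. Its stroke #ff00ff means cut at S966, F1307. After flipping Y the toolpath is (42.841,141.083) → (37.938,137.092) → (35.976,138.139) → (36.314,141.293) → (38.311,143.619) → (41.324,142.186) → (44.714,134.061).

Shape 3 is a rectangle drawn with `<rect>`. Its stroke #ff8800 means engrave at S166, F3347. After flipping Y the toolpath is (49.665,214.061) → (116.316,214.061) → (116.316,200.441) → (49.665,200.441) → (49.665,214.061), returning to the start.

Shape 4 is a quadratic bezier drawn with `<path>`. Its stroke #ff00ff means cut at S966, F1307. After flipping Y the toolpath is (67.277,105.872) → (50.348,92.013) → (36.594,79.522) → (26.014,68.399) → (18.608,58.644) → (14.377,50.257) → (13.320,43.239).

Shape 5 is a cubic bezier drawn with `<path>`. Its stroke #ff00ff means cut at S966, F1307. After flipping Y the toolpath is (136.129,64.217) → (123.802,63.785) → (109.784,80.709) → (95.069,106.820) → (80.649,133.947) → (67.520,153.924) → (56.674,158.579).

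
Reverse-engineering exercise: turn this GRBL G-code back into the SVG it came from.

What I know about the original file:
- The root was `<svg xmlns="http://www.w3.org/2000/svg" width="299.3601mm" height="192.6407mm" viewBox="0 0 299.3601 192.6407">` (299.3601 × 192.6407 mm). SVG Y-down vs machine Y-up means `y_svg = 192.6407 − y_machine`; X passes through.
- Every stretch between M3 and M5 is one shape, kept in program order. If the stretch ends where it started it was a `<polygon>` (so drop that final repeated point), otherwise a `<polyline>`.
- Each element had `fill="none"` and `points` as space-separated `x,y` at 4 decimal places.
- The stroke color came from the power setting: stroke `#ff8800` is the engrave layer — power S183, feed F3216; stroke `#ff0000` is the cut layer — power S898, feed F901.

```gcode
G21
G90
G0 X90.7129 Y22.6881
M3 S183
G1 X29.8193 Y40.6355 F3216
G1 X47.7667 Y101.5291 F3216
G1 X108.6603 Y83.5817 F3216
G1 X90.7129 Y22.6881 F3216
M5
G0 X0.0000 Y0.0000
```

Machine Y-up, SVG Y-down with viewBox height 192.6407, so y_svg = 192.6407 − y_machine; X carries over. Every run uses S183, so all elements get stroke `#ff8800` (engrave).

Run 1: The run returns to its start, so emit a `<polygon>` with points (Y-flipped): 90.7129,169.9526 29.8193,152.0052 47.7667,91.1116 108.6603,109.0590.

<svg xmlns="http://www.w3.org/2000/svg" width="299.3601mm" height="192.6407mm" viewBox="0 0 299.3601 192.6407">
  <polygon points="90.7129,169.9526 29.8193,152.0052 47.7667,91.1116 108.6603,109.0590" fill="none" stroke="#ff8800"/>
</svg>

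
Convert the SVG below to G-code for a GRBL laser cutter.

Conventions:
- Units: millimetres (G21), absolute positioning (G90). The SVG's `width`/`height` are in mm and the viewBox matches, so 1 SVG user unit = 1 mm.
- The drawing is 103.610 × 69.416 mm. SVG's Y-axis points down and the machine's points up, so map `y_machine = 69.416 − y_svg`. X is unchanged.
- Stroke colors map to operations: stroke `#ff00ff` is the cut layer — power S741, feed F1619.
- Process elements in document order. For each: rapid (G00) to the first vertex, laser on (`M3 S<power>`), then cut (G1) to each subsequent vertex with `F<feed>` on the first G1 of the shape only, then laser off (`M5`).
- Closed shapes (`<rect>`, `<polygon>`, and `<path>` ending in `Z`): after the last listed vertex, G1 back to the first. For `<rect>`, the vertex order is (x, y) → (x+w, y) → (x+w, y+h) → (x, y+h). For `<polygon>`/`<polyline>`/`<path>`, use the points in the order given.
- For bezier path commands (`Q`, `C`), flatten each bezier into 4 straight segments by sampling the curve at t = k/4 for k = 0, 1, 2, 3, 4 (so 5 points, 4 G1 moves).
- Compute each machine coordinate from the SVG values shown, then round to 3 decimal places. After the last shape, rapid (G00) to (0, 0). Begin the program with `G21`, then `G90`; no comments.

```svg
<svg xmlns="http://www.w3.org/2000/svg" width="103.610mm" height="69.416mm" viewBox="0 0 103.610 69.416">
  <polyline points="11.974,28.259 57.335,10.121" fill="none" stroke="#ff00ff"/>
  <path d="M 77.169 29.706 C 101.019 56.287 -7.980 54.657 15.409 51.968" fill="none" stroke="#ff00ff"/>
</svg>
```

viewBox `0 0 103.610 69.416` with mm width/height → 1 unit = 1 mm. Flip: y_m = 69.416 − y_svg.

**Shape 1** — `<polyline>` line segment, stroke `#ff00ff` → cut (S741, F1619). Machine vertices: (11.974,41.157) → (57.335,59.295). Open path.

**Shape 2** — `<path>` cubic bezier, stroke `#ff00ff` → cut (S741, F1619). Control points (SVG): P0=(77.169,29.706), P1=(101.019,56.287), P2=(-7.980,54.657), P3=(15.409,51.968); sampled at t=k/4. Machine vertices: (77.169,39.710) → (74.292,24.640) → (46.462,17.603) → (18.546,16.054) → (15.409,17.448). Open path.

G21
G90
G00 X11.974 Y41.157
M3 S741
G1 X57.335 Y59.295 F1619
M5
G00 X77.169 Y39.710
M3 S741
G1 X74.292 Y24.640 F1619
G1 X46.462 Y17.603
G1 X18.546 Y16.054
G1 X15.409 Y17.448
M5
G00 X0.000 Y0.000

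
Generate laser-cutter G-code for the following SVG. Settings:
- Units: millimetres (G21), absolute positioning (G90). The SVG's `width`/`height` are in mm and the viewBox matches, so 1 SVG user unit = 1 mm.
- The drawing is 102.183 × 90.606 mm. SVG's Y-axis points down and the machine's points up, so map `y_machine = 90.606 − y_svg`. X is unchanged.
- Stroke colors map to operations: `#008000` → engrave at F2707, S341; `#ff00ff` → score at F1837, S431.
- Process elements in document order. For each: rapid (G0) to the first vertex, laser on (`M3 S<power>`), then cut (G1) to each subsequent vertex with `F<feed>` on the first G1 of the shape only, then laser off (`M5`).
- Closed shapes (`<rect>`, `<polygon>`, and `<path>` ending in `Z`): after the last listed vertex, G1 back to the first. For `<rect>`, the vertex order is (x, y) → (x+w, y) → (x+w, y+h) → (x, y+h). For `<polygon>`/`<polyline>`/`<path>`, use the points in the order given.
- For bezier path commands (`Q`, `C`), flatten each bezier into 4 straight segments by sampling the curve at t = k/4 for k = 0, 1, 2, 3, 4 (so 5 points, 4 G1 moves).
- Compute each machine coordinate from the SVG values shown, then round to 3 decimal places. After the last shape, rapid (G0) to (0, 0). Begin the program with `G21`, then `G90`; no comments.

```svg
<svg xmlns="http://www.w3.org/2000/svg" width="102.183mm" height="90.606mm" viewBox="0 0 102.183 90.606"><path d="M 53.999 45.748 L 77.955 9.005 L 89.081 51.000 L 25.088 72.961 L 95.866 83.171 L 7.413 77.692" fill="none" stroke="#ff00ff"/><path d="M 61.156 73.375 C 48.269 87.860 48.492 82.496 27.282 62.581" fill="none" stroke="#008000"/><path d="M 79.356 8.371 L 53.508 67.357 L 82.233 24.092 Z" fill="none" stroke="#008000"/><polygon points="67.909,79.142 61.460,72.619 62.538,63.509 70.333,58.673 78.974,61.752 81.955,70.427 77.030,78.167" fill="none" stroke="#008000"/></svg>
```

1 u = 1 mm; y_m = 90.606 − y.

[1] `<path>` open polyline, #ff00ff→score S431 F1837: (53.999,44.858) → (77.955,81.601) → (89.081,39.606) → (25.088,17.645) → (95.866,7.435) → (7.413,12.914)

[2] `<path>` cubic bezier, #008000→engrave S341 F2707: (61.156,17.231) → (53.409,10.006) → (47.340,9.728) → (39.711,15.900) → (27.282,28.025)

[3] `<path>` closed polygon, #008000→engrave S341 F2707: (79.356,82.235) → (53.508,23.249) → (82.233,66.514) → (79.356,82.235) (closed)

[4] `<polygon>` regular polygon, #008000→engrave S341 F2707: (67.909,11.464) → (61.460,17.987) → (62.538,27.097) → (70.333,31.933) → (78.974,28.854) → (81.955,20.179) → (77.030,12.439) → (67.909,11.464) (closed)

G21
G90
G0 X53.999 Y44.858
M3 S431
G1 X77.955 Y81.601 F1837
G1 X89.081 Y39.606
G1 X25.088 Y17.645
G1 X95.866 Y7.435
G1 X7.413 Y12.914
M5
G0 X61.156 Y17.231
M3 S341
G1 X53.409 Y10.006 F2707
G1 X47.340 Y9.728
G1 X39.711 Y15.900
G1 X27.282 Y28.025
M5
G0 X79.356 Y82.235
M3 S341
G1 X53.508 Y23.249 F2707
G1 X82.233 Y66.514
G1 X79.356 Y82.235
M5
G0 X67.909 Y11.464
M3 S341
G1 X61.460 Y17.987 F2707
G1 X62.538 Y27.097
G1 X70.333 Y31.933
G1 X78.974 Y28.854
G1 X81.955 Y20.179
G1 X77.030 Y12.439
G1 X67.909 Y11.464
M5
G0 X0.000 Y0.000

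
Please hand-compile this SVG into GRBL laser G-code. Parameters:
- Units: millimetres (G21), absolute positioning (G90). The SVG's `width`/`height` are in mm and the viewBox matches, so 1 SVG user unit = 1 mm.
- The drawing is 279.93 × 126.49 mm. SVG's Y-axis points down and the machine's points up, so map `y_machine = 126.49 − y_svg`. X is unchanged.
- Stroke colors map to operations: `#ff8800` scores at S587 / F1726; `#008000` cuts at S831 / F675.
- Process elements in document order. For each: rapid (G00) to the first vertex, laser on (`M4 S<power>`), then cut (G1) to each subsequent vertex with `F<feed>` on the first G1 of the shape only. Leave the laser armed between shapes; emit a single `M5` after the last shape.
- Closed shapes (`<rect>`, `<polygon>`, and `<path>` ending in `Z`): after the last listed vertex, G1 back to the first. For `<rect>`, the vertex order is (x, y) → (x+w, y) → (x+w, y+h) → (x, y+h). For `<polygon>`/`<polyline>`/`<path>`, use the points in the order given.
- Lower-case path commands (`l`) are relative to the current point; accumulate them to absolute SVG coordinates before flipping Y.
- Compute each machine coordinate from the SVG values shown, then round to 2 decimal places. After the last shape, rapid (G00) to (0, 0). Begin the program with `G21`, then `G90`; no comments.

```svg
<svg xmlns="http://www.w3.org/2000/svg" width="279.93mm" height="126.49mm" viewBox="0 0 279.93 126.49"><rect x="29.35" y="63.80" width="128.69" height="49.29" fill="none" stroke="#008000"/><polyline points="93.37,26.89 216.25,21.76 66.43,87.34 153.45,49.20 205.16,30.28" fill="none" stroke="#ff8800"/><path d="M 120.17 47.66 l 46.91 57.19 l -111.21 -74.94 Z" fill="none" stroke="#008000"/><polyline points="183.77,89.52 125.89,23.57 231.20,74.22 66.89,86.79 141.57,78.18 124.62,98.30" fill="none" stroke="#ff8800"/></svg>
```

Since the viewBox matches the mm dimensions, user units are millimetres directly. The only transform is the Y-flip y_m = 126.49 − y_svg.

Shape 1 is a rectangle drawn with `<rect>`. Its stroke #008000 means cut at S831, F675. After flipping Y the toolpath is (29.35,62.69) → (158.04,62.69) → (158.04,13.40) → (29.35,13.40) → (29.35,62.69), returning to the start.

Shape 2 is a open polyline drawn with `<polyline>`. Its stroke #ff8800 means score at S587, F1726. After flipping Y the toolpath is (93.37,99.60) → (216.25,104.73) → (66.43,39.15) → (153.45,77.29) → (205.16,96.21).

Shape 3 is a closed polygon drawn with `<path>`. Its stroke #008000 means cut at S831, F675. After flipping Y the toolpath is (120.17,78.83) → (167.08,21.64) → (55.87,96.58) → (120.17,78.83), returning to the start.

Shape 4 is a open polyline drawn with `<polyline>`. Its stroke #ff8800 means score at S587, F1726. After flipping Y the toolpath is (183.77,36.97) → (125.89,102.92) → (231.20,52.27) → (66.89,39.70) → (141.57,48.31) → (124.62,28.19).

G21
G90
G00 X29.35 Y62.69
M4 S831
G1 X158.04 Y62.69 F675
G1 X158.04 Y13.40
G1 X29.35 Y13.40
G1 X29.35 Y62.69
G00 X93.37 Y99.60
M4 S587
G1 X216.25 Y104.73 F1726
G1 X66.43 Y39.15
G1 X153.45 Y77.29
G1 X205.16 Y96.21
G00 X120.17 Y78.83
M4 S831
G1 X167.08 Y21.64 F675
G1 X55.87 Y96.58
G1 X120.17 Y78.83
G00 X183.77 Y36.97
M4 S587
G1 X125.89 Y102.92 F1726
G1 X231.20 Y52.27
G1 X66.89 Y39.70
G1 X141.57 Y48.31
G1 X124.62 Y28.19
M5
G00 X0.00 Y0.00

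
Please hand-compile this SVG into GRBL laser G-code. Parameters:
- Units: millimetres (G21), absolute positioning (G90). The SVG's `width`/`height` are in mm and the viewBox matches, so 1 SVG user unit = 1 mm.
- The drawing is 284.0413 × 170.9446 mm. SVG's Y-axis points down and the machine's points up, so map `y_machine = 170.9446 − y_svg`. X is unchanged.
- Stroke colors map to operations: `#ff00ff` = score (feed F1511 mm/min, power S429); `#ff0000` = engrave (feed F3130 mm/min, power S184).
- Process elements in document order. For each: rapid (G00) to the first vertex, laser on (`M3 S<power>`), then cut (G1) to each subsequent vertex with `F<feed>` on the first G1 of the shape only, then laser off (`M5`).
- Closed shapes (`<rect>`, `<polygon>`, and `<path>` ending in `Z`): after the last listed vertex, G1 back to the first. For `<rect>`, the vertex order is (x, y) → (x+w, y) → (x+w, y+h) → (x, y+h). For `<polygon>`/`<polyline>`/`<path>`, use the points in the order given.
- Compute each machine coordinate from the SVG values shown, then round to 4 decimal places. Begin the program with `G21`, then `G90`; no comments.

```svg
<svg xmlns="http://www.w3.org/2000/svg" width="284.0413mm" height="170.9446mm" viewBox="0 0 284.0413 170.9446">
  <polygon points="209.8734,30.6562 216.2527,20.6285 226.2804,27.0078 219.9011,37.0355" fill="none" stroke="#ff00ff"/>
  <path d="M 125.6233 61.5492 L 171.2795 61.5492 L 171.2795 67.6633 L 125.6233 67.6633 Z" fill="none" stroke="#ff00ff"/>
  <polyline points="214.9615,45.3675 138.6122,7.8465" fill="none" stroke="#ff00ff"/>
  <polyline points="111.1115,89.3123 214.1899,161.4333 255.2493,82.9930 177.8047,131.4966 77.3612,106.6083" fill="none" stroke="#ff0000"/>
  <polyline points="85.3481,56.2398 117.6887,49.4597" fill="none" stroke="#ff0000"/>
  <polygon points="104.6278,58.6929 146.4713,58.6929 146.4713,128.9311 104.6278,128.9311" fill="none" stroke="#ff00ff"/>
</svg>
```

Since the viewBox matches the mm dimensions, user units are millimetres directly. The only transform is the Y-flip y_m = 170.9446 − y_svg.

Shape 1 is a regular polygon drawn with `<polygon>`. Its stroke #ff00ff means score at S429, F1511. After flipping Y the toolpath is (209.8734,140.2884) → (216.2527,150.3161) → (226.2804,143.9368) → (219.9011,133.9091) → (209.8734,140.2884), returning to the start.

Shape 2 is a rectangle drawn with `<path>`. Its stroke #ff00ff means score at S429, F1511. After flipping Y the toolpath is (125.6233,109.3954) → (171.2795,109.3954) → (171.2795,103.2813) → (125.6233,103.2813) → (125.6233,109.3954), returning to the start.

Shape 3 is a line segment drawn with `<polyline>`. Its stroke #ff00ff means score at S429, F1511. After flipping Y the toolpath is (214.9615,125.5771) → (138.6122,163.0981).

Shape 4 is a open polyline drawn with `<polyline>`. Its stroke #ff0000 means engrave at S184, F3130. After flipping Y the toolpath is (111.1115,81.6323) → (214.1899,9.5113) → (255.2493,87.9516) → (177.8047,39.4480) → (77.3612,64.3363).

Shape 5 is a line segment drawn with `<polyline>`. Its stroke #ff0000 means engrave at S184, F3130. After flipping Y the toolpath is (85.3481,114.7048) → (117.6887,121.4849).

Shape 6 is a rectangle drawn with `<polygon>`. Its stroke #ff00ff means score at S429, F1511. After flipping Y the toolpath is (104.6278,112.2517) → (146.4713,112.2517) → (146.4713,42.0135) → (104.6278,42.0135) → (104.6278,112.2517), returning to the start.

G21
G90
G00 X209.8734 Y140.2884
M3 S429
G1 X216.2527 Y150.3161 F1511
G1 X226.2804 Y143.9368
G1 X219.9011 Y133.9091
G1 X209.8734 Y140.2884
M5
G00 X125.6233 Y109.3954
M3 S429
G1 X171.2795 Y109.3954 F1511
G1 X171.2795 Y103.2813
G1 X125.6233 Y103.2813
G1 X125.6233 Y109.3954
M5
G00 X214.9615 Y125.5771
M3 S429
G1 X138.6122 Y163.0981 F1511
M5
G00 X111.1115 Y81.6323
M3 S184
G1 X214.1899 Y9.5113 F3130
G1 X255.2493 Y87.9516
G1 X177.8047 Y39.4480
G1 X77.3612 Y64.3363
M5
G00 X85.3481 Y114.7048
M3 S184
G1 X117.6887 Y121.4849 F3130
M5
G00 X104.6278 Y112.2517
M3 S429
G1 X146.4713 Y112.2517 F1511
G1 X146.4713 Y42.0135
G1 X104.6278 Y42.0135
G1 X104.6278 Y112.2517
M5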